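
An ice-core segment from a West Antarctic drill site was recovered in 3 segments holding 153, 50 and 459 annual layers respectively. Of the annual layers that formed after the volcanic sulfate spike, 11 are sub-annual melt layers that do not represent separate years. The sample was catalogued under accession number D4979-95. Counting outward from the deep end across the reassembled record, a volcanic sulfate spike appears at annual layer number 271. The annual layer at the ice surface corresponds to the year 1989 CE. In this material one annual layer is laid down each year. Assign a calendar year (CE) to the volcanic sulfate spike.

1609 CE

Total annual layers = 153 + 50 + 459 = 662.
The volcanic sulfate spike sits at annual layer 271 from the deep end, so 662 − 271 = 391 annual layers formed after it.
Excluding 11 false annual layers: 391 − 11 = 380.
The annual layer at the ice surface is 1989 CE, so the volcanic sulfate spike dates to 1989 − 380 = 1609 CE.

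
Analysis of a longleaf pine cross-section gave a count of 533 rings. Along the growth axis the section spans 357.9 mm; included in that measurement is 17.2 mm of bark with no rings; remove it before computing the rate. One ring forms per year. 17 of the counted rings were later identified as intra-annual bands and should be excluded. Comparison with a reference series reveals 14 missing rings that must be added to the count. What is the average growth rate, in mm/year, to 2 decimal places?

True ring count = 533 − 17 + 14 = 530.
The growth record spans 357.9 − 17.2 = 340.7 mm.
Extension rate ≈ 340.7 / 530 = 0.64 mm/year.

0.64 mm/year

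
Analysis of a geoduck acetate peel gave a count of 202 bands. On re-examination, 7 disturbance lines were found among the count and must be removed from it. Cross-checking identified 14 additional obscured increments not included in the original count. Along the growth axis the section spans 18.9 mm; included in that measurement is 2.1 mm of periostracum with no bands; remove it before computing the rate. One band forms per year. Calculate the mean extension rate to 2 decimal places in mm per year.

After corrections the count is 202 − 7 + 14 = 209 bands.
Net length = 18.9 − 2.1 = 16.8 mm.
16.8 mm over 209 years gives 16.8 / 209 ≈ 0.08 mm per year.

0.08 mm per year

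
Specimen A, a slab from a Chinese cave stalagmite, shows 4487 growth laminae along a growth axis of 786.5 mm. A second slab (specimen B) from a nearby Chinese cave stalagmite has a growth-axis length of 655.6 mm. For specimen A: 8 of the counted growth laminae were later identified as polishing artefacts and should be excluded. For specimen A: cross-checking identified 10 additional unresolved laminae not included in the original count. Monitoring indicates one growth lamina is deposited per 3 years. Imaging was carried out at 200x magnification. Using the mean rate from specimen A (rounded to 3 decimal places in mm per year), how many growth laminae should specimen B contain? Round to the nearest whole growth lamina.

Specimen A: after corrections the count is 4487 − 8 + 10 = 4489 growth laminae.
Specimen A: multiplying by 3 years per growth lamina: 4489 × 3 = 13467 years.
A: Extension rate ≈ 786.5 / 13467 = 0.058 mm/yr.
Specimen B: 655.6 mm / 0.058 mm per year = 11303.45 years; at 3 years per growth lamina that is 11303.45 / 3 ≈ 3768 growth laminae.

3768 growth laminae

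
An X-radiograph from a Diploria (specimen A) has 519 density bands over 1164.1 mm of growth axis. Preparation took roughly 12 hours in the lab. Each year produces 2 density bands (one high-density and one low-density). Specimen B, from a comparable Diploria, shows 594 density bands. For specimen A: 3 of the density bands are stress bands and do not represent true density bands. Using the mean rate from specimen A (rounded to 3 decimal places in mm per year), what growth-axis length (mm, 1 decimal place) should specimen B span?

1340.1 mm

Specimen A: correcting the raw count gives 519 − 3 = 516 true density bands.
Specimen A: dividing by 2 density bands per year: 516 / 2 = 258 years.
A: Mean rate = 1164.1 mm / 258 years ≈ 4.512 mm per year.
Specimen B: dividing by 2 density bands per year: 594 / 2 = 297 years. Length of B = 4.512 × 297 = 1340.1 mm.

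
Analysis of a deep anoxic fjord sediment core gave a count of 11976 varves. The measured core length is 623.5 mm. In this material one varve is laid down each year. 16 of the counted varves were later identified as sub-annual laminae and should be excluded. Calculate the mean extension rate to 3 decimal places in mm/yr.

0.052 mm/yr

Adjusted count: 11976 − 16 = 11960 varves.
Extension rate ≈ 623.5 / 11960 = 0.052 mm/yr.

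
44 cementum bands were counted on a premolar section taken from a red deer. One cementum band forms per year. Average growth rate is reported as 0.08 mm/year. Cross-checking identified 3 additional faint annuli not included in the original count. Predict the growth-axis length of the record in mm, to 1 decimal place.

3.8 mm

True cementum band count = 44 + 3 = 47.
Length ≈ 0.08 × 47 = 3.8 mm.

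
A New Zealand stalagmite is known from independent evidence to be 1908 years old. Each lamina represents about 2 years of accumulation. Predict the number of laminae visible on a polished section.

Expected laminae: 1908 / 2 = 954.
So 954 laminae should be present.

954 laminae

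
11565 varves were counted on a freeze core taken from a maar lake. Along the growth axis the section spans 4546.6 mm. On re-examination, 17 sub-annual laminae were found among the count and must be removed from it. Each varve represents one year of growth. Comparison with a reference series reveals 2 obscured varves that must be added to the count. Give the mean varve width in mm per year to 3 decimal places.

0.394 mm per year

True varve count = 11565 − 17 + 2 = 11550.
Extension rate ≈ 4546.6 / 11550 = 0.394 mm per year.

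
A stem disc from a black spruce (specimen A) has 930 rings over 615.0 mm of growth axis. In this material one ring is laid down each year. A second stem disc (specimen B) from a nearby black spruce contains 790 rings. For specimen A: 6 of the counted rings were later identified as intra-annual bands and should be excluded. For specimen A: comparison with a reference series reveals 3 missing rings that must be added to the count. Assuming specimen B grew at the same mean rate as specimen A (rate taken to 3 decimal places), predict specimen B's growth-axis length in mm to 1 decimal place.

523.8 mm

Specimen A: adjusted count: 930 − 6 + 3 = 927 rings.
A: Mean rate = 615.0 mm / 927 years ≈ 0.663 mm/yr.
Length of B = 0.663 × 790 = 523.8 mm.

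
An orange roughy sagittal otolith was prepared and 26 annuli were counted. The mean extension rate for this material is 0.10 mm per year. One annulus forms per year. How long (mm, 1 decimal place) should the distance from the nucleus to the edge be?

2.6 mm

26 years of growth are recorded.
26 years at 0.10 mm/year gives 0.10 × 26 = 2.6 mm.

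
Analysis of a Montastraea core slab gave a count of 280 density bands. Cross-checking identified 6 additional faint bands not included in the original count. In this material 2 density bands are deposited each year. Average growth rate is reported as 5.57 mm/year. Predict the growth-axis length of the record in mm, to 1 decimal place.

Correcting the raw count gives 280 + 6 = 286 true density bands.
286 density bands at 2 per year is 286 / 2 = 143 years.
Length ≈ 5.57 × 143 = 796.5 mm.

796.5 mm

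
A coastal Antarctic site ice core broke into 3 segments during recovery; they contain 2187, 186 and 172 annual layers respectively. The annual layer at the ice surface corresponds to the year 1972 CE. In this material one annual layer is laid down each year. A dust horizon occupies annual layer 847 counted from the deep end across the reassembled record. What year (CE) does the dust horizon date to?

Total annual layers = 2187 + 186 + 172 = 2545.
2545 − 847 = 1698 annual layers lie beyond the dust horizon toward the ice surface.
The annual layer at the ice surface is 1972 CE, so the dust horizon dates to 1972 − 1698 = 274 CE.

274 CE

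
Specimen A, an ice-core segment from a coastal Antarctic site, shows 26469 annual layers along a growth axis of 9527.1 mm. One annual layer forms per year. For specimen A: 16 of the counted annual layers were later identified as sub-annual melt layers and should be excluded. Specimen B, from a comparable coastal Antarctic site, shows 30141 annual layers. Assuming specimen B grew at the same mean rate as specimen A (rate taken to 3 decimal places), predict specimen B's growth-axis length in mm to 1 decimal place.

10850.8 mm

Specimen A: correcting the raw count gives 26469 − 16 = 26453 true annual layers.
A: Extension rate ≈ 9527.1 / 26453 = 0.360 mm per year.
Length of B = 0.360 × 30141 = 10850.8 mm.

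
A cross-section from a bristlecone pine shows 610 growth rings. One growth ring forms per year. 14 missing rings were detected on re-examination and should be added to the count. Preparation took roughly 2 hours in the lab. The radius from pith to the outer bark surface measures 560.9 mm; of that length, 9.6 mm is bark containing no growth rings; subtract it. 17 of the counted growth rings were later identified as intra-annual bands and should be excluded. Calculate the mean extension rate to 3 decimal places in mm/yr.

0.908 mm/yr

Correcting the raw count gives 610 − 17 + 14 = 607 true growth rings.
The growth record spans 560.9 − 9.6 = 551.3 mm.
Extension rate ≈ 551.3 / 607 = 0.908 mm/yr.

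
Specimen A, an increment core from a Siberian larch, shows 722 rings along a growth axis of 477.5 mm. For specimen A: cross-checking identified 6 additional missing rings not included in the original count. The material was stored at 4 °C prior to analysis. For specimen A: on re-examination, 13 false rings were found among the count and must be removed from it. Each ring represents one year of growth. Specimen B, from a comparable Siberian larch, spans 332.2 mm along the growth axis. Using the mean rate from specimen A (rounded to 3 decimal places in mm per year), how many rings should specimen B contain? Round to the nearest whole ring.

Specimen A: correcting the raw count gives 722 − 13 + 6 = 715 true rings.
A: Extension rate ≈ 477.5 / 715 = 0.668 mm per year.
B spans 332.2 / 0.668 = 497.31 years ≈ 497 rings.

497 rings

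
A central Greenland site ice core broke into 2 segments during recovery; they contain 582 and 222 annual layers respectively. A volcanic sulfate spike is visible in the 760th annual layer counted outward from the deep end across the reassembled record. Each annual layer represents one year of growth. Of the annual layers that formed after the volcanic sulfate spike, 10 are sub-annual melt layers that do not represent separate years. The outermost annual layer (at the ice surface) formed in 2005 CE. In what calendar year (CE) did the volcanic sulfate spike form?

1971 CE

Total annual layers = 582 + 222 = 804.
804 − 760 = 44 annual layers lie beyond the volcanic sulfate spike toward the ice surface.
44 − 10 false = 34 true annual layers after the volcanic sulfate spike.
2005 − 34 = 1971 CE.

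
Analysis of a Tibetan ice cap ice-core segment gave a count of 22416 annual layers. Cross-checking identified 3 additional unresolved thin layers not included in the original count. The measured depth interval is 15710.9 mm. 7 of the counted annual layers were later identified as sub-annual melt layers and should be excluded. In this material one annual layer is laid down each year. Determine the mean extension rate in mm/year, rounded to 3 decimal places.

Adjusted count: 22416 − 7 + 3 = 22412 annual layers.
15710.9 mm over 22412 years gives 15710.9 / 22412 ≈ 0.701 mm/year.

0.701 mm/year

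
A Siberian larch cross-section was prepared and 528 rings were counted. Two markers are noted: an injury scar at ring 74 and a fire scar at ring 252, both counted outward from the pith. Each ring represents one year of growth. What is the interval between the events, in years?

178 years

Separation: 252 − 74 = 178 rings.
One ring per year makes the interval 178 years.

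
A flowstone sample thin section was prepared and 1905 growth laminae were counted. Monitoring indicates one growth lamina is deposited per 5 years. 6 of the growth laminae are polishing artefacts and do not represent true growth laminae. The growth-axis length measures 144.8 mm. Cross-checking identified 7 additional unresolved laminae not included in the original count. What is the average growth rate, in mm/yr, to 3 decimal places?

0.015 mm/yr

Correcting the raw count gives 1905 − 6 + 7 = 1906 true growth laminae.
At 5 years per growth lamina, 1906 × 5 = 9530 years.
Mean rate = 144.8 mm / 9530 years ≈ 0.015 mm/yr.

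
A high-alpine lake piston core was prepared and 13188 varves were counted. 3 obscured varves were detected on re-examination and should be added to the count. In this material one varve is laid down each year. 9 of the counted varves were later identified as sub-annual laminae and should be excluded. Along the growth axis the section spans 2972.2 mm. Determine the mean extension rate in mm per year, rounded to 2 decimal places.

After corrections the count is 13188 − 9 + 3 = 13182 varves.
Extension rate ≈ 2972.2 / 13182 = 0.23 mm per year.

0.23 mm per year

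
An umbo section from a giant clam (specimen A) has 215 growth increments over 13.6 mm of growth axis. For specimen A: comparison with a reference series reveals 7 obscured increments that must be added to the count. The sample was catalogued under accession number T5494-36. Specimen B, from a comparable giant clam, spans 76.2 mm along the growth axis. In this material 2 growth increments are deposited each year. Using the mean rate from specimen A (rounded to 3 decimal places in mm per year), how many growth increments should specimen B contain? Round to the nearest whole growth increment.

Specimen A: adjusted count: 215 + 7 = 222 growth increments.
Specimen A: with 2 growth increments per year, 222 / 2 = 111 years.
A: Mean rate = 13.6 mm / 111 years ≈ 0.123 mm/year.
For B, 76.2 / 0.123 = 619.51 years; at 2 growth increments per year that is 619.51 × 2 ≈ 1239 growth increments.

1239 growth increments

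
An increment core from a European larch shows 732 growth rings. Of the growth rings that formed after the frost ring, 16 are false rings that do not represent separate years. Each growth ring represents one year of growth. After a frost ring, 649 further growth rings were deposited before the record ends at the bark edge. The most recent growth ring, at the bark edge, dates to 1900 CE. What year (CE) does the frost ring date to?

1267 CE

There are 649 growth rings younger than the frost ring.
Excluding 16 false growth rings: 649 − 16 = 633.
1900 − 633 = 1267 CE.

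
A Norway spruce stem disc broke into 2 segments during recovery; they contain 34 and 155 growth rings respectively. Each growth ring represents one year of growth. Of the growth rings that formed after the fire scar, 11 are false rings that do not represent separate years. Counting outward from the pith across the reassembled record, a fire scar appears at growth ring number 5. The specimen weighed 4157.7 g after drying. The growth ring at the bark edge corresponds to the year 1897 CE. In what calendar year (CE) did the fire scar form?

Total growth rings = 34 + 155 = 189.
Between growth ring 5 and the bark edge there are 189 − 5 = 184 growth rings.
Excluding 11 false growth rings: 184 − 11 = 173.
1897 − 173 = 1724 CE.

1724 CE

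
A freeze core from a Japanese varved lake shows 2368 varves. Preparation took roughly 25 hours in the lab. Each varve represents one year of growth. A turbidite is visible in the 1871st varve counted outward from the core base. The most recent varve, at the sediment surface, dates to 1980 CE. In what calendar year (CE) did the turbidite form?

1483 CE

2368 − 1871 = 497 varves lie beyond the turbidite toward the sediment surface.
The varve at the sediment surface is 1980 CE, so the turbidite dates to 1980 − 497 = 1483 CE.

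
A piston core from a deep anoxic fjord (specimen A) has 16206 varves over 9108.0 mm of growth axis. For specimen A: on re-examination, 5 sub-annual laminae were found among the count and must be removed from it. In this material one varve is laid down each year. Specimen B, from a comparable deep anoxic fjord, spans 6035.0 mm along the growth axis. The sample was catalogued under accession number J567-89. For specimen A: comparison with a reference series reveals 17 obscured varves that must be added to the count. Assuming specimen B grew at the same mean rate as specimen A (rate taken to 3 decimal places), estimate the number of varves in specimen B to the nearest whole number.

Specimen A: after corrections the count is 16206 − 5 + 17 = 16218 varves.
A: 9108.0 mm over 16218 years gives 9108.0 / 16218 ≈ 0.562 mm/yr.
B spans 6035.0 / 0.562 = 10738.43 years ≈ 10738 varves.

10738 varves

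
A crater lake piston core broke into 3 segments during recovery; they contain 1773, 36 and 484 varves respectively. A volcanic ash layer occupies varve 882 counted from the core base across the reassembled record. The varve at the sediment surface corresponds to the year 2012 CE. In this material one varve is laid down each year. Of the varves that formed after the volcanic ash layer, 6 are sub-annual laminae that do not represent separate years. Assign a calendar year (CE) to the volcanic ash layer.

607 CE

Total varves = 1773 + 36 + 484 = 2293.
2293 − 882 = 1411 varves lie beyond the volcanic ash layer toward the sediment surface.
Excluding 6 false varves: 1411 − 6 = 1405.
The varve at the sediment surface is 2012 CE, so the volcanic ash layer dates to 2012 − 1405 = 607 CE.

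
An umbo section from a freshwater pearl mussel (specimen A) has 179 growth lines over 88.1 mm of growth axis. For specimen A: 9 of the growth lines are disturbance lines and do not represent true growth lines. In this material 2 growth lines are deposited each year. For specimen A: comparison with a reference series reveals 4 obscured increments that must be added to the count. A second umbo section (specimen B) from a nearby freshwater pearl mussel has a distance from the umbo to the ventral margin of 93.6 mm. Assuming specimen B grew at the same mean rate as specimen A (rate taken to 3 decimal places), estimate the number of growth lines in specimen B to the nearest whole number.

Specimen A: after corrections the count is 179 − 9 + 4 = 174 growth lines.
Specimen A: 174 growth lines at 2 per year is 174 / 2 = 87 years.
A: Extension rate ≈ 88.1 / 87 = 1.013 mm per year.
For B, 93.6 / 1.013 = 92.40 years; at 2 growth lines per year that is 92.40 × 2 ≈ 185 growth lines.

185 growth lines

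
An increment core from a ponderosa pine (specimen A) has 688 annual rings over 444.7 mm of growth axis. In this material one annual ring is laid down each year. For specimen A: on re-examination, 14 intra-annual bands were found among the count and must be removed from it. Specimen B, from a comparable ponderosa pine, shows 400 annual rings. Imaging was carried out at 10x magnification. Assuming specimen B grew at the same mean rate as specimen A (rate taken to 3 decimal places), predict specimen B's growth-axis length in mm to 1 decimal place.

264.0 mm

Specimen A: correcting the raw count gives 688 − 14 = 674 true annual rings.
A: Extension rate ≈ 444.7 / 674 = 0.660 mm/yr.
For B, 0.660 mm/year × 400 years = 264.0 mm.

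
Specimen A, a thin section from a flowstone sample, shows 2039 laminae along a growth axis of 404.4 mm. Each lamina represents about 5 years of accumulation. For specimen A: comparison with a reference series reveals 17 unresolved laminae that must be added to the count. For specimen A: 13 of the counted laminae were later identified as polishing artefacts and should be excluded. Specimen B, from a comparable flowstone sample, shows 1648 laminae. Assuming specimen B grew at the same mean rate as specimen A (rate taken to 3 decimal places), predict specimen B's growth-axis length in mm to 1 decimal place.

Specimen A: true lamina count = 2039 − 13 + 17 = 2043.
Specimen A: 2043 laminae at 5 years each span 2043 × 5 = 10215 years.
A: Extension rate ≈ 404.4 / 10215 = 0.040 mm/yr.
Specimen B: at 5 years per lamina, 1648 × 5 = 8240 years. B's length ≈ 0.040 × 8240 = 329.6 mm.

329.6 mm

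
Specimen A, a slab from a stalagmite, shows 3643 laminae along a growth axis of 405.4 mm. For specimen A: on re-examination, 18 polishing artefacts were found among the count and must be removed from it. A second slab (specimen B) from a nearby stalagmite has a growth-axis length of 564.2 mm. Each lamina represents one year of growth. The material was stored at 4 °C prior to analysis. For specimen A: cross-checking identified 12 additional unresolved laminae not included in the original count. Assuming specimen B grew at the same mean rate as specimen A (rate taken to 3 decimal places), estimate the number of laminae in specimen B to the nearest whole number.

Specimen A: true lamina count = 3643 − 18 + 12 = 3637.
A: Extension rate ≈ 405.4 / 3637 = 0.111 mm/year.
B spans 564.2 / 0.111 = 5082.88 years ≈ 5083 laminae.

5083 laminae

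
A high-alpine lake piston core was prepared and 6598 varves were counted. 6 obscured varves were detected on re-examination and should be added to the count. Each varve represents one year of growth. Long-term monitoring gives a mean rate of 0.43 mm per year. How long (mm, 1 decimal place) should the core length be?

2839.7 mm

After corrections the count is 6598 + 6 = 6604 varves.
Predicted length = 0.43 mm/year × 6604 years = 2839.7 mm.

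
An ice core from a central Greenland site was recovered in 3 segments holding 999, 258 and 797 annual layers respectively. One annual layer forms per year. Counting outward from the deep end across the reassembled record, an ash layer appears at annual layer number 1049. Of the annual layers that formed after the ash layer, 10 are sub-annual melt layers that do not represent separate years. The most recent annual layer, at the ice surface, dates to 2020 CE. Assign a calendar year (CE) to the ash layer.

1025 CE

Total annual layers = 999 + 258 + 797 = 2054.
Between annual layer 1049 and the ice surface there are 2054 − 1049 = 1005 annual layers.
Excluding 10 false annual layers: 1005 − 10 = 995.
Counting back 995 years from 2020 CE places the ash layer in 2020 − 995 = 1025 CE.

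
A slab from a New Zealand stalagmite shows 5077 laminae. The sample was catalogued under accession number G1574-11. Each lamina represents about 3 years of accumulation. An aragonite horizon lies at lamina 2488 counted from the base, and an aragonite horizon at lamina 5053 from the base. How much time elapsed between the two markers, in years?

The two markers are separated by 5053 − 2488 = 2565 laminae.
Multiplying by 3 years per lamina: 2565 × 3 = 7695 years.

7695 years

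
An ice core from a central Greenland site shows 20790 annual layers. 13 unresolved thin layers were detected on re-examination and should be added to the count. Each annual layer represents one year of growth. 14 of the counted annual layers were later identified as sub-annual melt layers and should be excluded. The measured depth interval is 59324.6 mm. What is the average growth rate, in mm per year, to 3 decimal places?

2.854 mm per year

True annual layer count = 20790 − 14 + 13 = 20789.
Mean rate = 59324.6 mm / 20789 years ≈ 2.854 mm per year.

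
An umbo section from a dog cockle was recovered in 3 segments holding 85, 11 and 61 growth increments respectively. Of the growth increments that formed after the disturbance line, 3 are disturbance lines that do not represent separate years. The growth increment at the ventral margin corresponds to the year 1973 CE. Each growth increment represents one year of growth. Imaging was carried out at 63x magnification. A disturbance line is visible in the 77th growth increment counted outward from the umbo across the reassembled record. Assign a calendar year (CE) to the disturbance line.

1896 CE

Total growth increments = 85 + 11 + 61 = 157.
The disturbance line sits at growth increment 77 from the umbo, so 157 − 77 = 80 growth increments formed after it.
80 − 3 false = 77 true growth increments after the disturbance line.
1973 − 77 = 1896 CE.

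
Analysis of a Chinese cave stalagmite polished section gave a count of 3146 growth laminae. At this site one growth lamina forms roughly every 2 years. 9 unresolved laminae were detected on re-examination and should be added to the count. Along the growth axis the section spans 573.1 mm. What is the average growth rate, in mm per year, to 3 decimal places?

True growth lamina count = 3146 + 9 = 3155.
3155 growth laminae at 2 years each span 3155 × 2 = 6310 years.
Mean rate = 573.1 mm / 6310 years ≈ 0.091 mm per year.

0.091 mm per year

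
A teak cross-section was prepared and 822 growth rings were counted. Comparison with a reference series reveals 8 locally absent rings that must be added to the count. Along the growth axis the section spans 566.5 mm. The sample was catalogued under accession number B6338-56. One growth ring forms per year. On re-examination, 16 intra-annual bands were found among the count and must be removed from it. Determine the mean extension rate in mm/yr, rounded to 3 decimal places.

0.696 mm/yr

After corrections the count is 822 − 16 + 8 = 814 growth rings.
566.5 mm over 814 years gives 566.5 / 814 ≈ 0.696 mm/yr.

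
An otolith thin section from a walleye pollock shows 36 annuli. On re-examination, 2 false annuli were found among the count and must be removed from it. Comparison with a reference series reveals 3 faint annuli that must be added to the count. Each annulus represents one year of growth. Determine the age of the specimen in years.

37 yr

Adjusted count: 36 − 2 + 3 = 37 annuli.
With a one-to-one annulus periodicity this is 37 years.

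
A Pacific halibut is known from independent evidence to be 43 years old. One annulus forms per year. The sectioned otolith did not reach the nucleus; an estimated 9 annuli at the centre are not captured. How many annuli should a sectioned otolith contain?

34 annuli

One annulus per year gives 43 annuli over 43 years.
43 − 9 missed = 34 annuli expected in the prepared section.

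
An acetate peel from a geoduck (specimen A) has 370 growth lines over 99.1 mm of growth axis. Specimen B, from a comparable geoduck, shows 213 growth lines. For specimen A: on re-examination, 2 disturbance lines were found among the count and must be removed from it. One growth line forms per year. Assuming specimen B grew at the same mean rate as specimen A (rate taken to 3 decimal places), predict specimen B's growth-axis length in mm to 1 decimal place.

Specimen A: adjusted count: 370 − 2 = 368 growth lines.
A: Extension rate ≈ 99.1 / 368 = 0.269 mm/yr.
For B, 0.269 mm/year × 213 years = 57.3 mm.

57.3 mm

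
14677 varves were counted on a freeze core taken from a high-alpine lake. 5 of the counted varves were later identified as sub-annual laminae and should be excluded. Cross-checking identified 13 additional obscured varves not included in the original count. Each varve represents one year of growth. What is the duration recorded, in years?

Correcting the raw count gives 14677 − 5 + 13 = 14685 true varves.
With a one-to-one varve periodicity this is 14685 years.

14685 years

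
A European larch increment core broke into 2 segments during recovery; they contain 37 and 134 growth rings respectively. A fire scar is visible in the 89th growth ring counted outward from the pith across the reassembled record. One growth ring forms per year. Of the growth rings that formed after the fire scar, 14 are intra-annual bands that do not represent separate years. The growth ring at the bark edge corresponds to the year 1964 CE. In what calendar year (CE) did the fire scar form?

1896 CE

Total growth rings = 37 + 134 = 171.
The fire scar sits at growth ring 89 from the pith, so 171 − 89 = 82 growth rings formed after it.
82 − 14 false = 68 true growth rings after the fire scar.
The growth ring at the bark edge is 1964 CE, so the fire scar dates to 1964 − 68 = 1896 CE.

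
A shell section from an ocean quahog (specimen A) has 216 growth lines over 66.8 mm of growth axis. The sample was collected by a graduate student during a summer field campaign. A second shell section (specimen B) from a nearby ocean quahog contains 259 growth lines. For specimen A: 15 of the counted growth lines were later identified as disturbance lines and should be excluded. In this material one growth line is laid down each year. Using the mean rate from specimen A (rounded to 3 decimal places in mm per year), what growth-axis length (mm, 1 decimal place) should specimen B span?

86.0 mm

Specimen A: correcting the raw count gives 216 − 15 = 201 true growth lines.
A: Mean rate = 66.8 mm / 201 years ≈ 0.332 mm per year.
For B, 0.332 mm/year × 259 years = 86.0 mm.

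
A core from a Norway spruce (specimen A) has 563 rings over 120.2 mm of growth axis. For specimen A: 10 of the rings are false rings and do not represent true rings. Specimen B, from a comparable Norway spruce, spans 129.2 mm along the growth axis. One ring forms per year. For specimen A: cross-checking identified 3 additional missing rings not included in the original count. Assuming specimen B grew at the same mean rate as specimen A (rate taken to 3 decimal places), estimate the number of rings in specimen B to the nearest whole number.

598 rings

Specimen A: after corrections the count is 563 − 10 + 3 = 556 rings.
A: Mean rate = 120.2 mm / 556 years ≈ 0.216 mm per year.
B spans 129.2 / 0.216 = 598.15 years ≈ 598 rings.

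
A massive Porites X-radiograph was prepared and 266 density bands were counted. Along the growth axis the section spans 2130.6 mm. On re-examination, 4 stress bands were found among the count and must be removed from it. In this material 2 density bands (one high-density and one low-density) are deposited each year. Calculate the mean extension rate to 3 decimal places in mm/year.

Adjusted count: 266 − 4 = 262 density bands.
Dividing by 2 density bands per year: 262 / 2 = 131 years.
2130.6 mm over 131 years gives 2130.6 / 131 ≈ 16.264 mm/year.

16.264 mm/year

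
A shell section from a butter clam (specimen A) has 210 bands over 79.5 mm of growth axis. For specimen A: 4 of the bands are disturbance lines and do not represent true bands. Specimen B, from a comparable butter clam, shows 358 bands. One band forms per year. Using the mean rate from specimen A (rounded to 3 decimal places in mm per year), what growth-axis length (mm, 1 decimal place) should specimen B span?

Specimen A: after corrections the count is 210 − 4 = 206 bands.
A: 79.5 mm over 206 years gives 79.5 / 206 ≈ 0.386 mm/year.
Length of B = 0.386 × 358 = 138.2 mm.

138.2 mm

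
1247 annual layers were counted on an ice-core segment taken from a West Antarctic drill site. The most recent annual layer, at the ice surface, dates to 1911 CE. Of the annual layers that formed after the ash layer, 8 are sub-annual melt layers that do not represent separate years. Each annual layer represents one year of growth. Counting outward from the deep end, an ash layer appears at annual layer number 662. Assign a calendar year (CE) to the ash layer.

1247 − 662 = 585 annual layers lie beyond the ash layer toward the ice surface.
Excluding 8 false annual layers: 585 − 8 = 577.
1911 − 577 = 1334 CE.

1334 CE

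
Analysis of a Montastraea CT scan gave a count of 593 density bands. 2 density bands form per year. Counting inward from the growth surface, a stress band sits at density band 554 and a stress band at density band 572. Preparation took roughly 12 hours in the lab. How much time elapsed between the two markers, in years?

9 years

Separation: 572 − 554 = 18 density bands.
Dividing by 2 density bands per year: 18 / 2 = 9 years.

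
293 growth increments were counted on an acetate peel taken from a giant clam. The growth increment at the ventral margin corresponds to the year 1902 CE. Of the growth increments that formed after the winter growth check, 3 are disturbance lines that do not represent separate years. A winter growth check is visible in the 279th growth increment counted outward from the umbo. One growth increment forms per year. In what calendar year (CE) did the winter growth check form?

1891 CE

The winter growth check sits at growth increment 279 from the umbo, so 293 − 279 = 14 growth increments formed after it.
14 − 3 false = 11 true growth increments after the winter growth check.
The growth increment at the ventral margin is 1902 CE, so the winter growth check dates to 1902 − 11 = 1891 CE.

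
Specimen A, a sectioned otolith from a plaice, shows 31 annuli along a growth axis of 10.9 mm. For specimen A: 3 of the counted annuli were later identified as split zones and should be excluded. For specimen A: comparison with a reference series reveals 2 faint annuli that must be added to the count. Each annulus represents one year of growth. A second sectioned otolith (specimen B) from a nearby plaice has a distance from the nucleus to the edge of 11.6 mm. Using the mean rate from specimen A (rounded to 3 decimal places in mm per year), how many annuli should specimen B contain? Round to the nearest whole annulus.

Specimen A: true annulus count = 31 − 3 + 2 = 30.
A: Mean rate = 10.9 mm / 30 years ≈ 0.363 mm/yr.
For B, 11.6 / 0.363 = 31.96 years ≈ 32 annuli.

32 annuli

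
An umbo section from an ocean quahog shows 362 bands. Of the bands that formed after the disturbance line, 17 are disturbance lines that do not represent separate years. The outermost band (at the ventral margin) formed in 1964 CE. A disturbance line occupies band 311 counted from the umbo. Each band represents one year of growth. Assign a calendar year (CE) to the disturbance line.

1930 CE

362 − 311 = 51 bands lie beyond the disturbance line toward the ventral margin.
Excluding 17 false bands: 51 − 17 = 34.
Counting back 34 years from 1964 CE places the disturbance line in 1964 − 34 = 1930 CE.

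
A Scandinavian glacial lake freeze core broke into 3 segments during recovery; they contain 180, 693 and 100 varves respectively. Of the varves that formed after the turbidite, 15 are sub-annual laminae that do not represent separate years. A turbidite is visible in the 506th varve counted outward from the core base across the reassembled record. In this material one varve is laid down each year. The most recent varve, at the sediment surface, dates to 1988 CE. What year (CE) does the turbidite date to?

1536 CE

Total varves = 180 + 693 + 100 = 973.
973 − 506 = 467 varves lie beyond the turbidite toward the sediment surface.
Excluding 15 false varves: 467 − 15 = 452.
1988 − 452 = 1536 CE.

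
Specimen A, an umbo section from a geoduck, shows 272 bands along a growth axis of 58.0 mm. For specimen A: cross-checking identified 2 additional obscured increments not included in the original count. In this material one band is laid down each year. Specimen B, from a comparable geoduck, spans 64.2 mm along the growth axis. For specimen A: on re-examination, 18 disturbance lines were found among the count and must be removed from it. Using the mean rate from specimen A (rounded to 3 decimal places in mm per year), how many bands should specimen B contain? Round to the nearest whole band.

283 bands

Specimen A: correcting the raw count gives 272 − 18 + 2 = 256 true bands.
A: 58.0 mm over 256 years gives 58.0 / 256 ≈ 0.227 mm/yr.
Specimen B: 64.2 mm / 0.227 mm per year = 282.82 years ≈ 283 bands.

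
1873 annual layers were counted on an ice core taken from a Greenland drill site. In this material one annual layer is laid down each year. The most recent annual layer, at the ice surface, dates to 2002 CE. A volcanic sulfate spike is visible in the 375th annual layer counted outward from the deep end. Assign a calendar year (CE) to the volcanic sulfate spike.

504 CE

The volcanic sulfate spike sits at annual layer 375 from the deep end, so 1873 − 375 = 1498 annual layers formed after it.
Counting back 1498 years from 2002 CE places the volcanic sulfate spike in 2002 − 1498 = 504 CE.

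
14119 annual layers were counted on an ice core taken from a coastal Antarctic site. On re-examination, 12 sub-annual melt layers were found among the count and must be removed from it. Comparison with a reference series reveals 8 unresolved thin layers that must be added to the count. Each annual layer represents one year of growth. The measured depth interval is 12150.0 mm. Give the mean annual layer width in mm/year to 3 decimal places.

0.861 mm/year

After corrections the count is 14119 − 12 + 8 = 14115 annual layers.
Extension rate ≈ 12150.0 / 14115 = 0.861 mm/year.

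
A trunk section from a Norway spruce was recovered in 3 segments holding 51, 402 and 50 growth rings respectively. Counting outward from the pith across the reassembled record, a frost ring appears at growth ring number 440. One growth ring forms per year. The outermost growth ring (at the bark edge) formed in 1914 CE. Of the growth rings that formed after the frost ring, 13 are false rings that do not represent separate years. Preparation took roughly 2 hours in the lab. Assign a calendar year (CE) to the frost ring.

1864 CE

Total growth rings = 51 + 402 + 50 = 503.
Between growth ring 440 and the bark edge there are 503 − 440 = 63 growth rings.
63 − 13 false = 50 true growth rings after the frost ring.
Counting back 50 years from 1914 CE places the frost ring in 1914 − 50 = 1864 CE.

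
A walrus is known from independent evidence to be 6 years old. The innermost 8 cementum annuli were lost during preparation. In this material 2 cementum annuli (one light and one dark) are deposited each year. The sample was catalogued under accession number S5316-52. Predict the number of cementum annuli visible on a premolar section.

4 cementum annuli

6 years at 2 cementum annuli per year gives 6 × 2 = 12 cementum annuli.
Subtracting the 8 cementum annuli not captured gives 12 − 8 = 4 cementum annuli in the record.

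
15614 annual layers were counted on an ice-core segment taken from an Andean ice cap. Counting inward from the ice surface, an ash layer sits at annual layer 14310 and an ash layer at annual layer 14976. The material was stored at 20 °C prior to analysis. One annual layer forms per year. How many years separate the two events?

14976 − 14310 = 666 annual layers lie between the two events.
At one annual layer per year, 666 years elapsed between them.

666 years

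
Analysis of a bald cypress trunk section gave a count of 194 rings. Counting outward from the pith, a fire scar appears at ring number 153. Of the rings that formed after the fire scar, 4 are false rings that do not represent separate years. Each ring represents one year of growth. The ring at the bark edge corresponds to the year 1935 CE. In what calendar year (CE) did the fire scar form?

1898 CE

Between ring 153 and the bark edge there are 194 − 153 = 41 rings.
Removing the 4 false rings leaves 41 − 4 = 37 true rings beyond the fire scar.
The ring at the bark edge is 1935 CE, so the fire scar dates to 1935 − 37 = 1898 CE.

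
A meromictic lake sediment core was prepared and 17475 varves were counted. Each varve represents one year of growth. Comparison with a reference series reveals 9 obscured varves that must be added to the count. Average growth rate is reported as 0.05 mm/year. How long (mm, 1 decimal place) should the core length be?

874.2 mm

True varve count = 17475 + 9 = 17484.
Predicted length = 0.05 mm/year × 17484 years = 874.2 mm.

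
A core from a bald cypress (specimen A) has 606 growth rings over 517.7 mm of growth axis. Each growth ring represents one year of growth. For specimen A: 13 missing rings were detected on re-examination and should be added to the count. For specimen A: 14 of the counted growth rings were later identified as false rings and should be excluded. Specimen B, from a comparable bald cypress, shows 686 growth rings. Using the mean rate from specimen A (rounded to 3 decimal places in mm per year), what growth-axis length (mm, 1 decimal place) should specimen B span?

587.2 mm

Specimen A: adjusted count: 606 − 14 + 13 = 605 growth rings.
A: Extension rate ≈ 517.7 / 605 = 0.856 mm/yr.
B's length ≈ 0.856 × 686 = 587.2 mm.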